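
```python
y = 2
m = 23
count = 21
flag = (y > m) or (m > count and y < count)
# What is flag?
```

Trace:
`y = 2` → y = 2
`m = 23` → m = 23
`count = 21` → count = 21
`flag = (y > m) or (m > count and y < count)` → flag = True
So flag = True

Answer: True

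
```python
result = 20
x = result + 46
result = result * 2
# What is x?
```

Trace:
`result = 20` → result = 20
`x = result + 46` → x = 66
`result = result * 2` → result = 40
So x = 66

Answer: 66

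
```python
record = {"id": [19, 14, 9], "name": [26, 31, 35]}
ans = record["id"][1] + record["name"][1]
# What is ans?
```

Trace:
`record = {"id": [19, 14, 9], "name": [26, 31, 35]}` → record = {'id': [19, 14, 9], 'name': [26, 31, 35]}
`ans = record["id"][1] + record["name"][1]` → ans = 45
So ans = 45

Answer: 45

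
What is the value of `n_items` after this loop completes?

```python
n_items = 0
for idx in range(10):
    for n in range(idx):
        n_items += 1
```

Triangle number: 0+1+2+...+9
`n_items` takes the values: 0 → 1 → 2 → 3 → 4 → 5 → 6 → 7 → 8 → 9 → 10 → 11 → 12 → 13 → 14 → 15 → 16 → 17 → 18 → 19 → 20 → 21 → 22 → 23 → 24 → 25 → 26 → 27 → 28 → 29 → … → 41 → 42 → 43 → 44 → 45

Answer: 45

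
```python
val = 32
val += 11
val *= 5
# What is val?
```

Trace:
`val = 32` → val = 32
`val += 11` → val = 43
`val *= 5` → val = 215
So val = 215

Answer: 215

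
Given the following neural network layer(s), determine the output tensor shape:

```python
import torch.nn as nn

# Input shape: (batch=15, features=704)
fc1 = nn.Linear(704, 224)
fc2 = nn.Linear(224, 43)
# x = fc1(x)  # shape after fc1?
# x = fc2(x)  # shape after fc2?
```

Input: (15, 704) -> after fc1: (15, 224) -> Output: (15, 43)

Answer: (15, 43)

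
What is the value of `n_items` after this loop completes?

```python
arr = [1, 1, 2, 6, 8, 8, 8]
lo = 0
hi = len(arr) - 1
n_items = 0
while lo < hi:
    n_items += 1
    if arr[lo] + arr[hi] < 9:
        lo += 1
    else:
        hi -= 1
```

Steps to find pair summing to 9
`n_items` takes the values: 0 → 1 → 2 → 3 → 4 → 5 → 6

Answer: 6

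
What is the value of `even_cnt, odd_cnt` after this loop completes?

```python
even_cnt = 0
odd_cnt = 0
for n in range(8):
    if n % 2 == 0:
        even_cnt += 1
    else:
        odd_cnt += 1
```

Count evens and odds in range(8)
`even_cnt, odd_cnt` takes the values: (0, 0) → (1, 0) → (1, 1) → (2, 1) → (2, 2) → (3, 2) → (3, 3) → (4, 3) → (4, 4)

Answer: 4, 4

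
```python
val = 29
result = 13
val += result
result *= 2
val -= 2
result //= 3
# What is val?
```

Trace:
`val = 29` → val = 29
`result = 13` → result = 13
`val += result` → val = 42
`result *= 2` → result = 26
`val -= 2` → val = 40
`result //= 3` → result = 8
So val = 40

Answer: 40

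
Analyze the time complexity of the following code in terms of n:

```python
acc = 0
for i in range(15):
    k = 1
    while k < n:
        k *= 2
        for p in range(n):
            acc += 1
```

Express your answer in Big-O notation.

Each loop level contributes: 1 × log n × n. Multiplying the contributions gives O(n log n).

Answer: O(n log n)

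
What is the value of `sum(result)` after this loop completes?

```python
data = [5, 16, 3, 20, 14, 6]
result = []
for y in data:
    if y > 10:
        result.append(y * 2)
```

Sum of doubled values > 10
`result` takes the values: [] → [32] → [32, 40] → [32, 40, 28]
So `sum(result)` = 100

Answer: 100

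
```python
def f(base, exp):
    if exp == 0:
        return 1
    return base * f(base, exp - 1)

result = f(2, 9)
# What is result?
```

f(2, 9) = 2 * 2 * 2 * 2 * 2 * 2 * 2 * 2 * 2 = 512

Answer: 512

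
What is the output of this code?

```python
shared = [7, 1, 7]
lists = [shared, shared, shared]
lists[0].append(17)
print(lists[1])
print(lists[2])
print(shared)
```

Key concept: list of same reference.
Step by step:
`shared = [7, 1, 7]` → shared = [7, 1, 7]
`lists = [shared, shared, shared]` → lists = [[7, 1, 7], [7, 1, 7], [7, 1, 7]]
`lists[0].append(17)` → shared = [7, 1, 7, 17]; lists = [[7, 1, 7, 17], [7, 1, 7, 17], [7, 1, 7, 17]]
`print(lists[1])` → prints [7, 1, 7, 17]
`print(lists[2])` → prints [7, 1, 7, 17]
`print(shared)` → prints [7, 1, 7, 17]

Answer:
[7, 1, 7, 17]
[7, 1, 7, 17]
[7, 1, 7, 17]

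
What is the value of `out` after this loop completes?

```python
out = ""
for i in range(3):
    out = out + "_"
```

Repeat '_' 3 times
`out` takes the values: "" → "_" → "__" → "___"

Answer: "___"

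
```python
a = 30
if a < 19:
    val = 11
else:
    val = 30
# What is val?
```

Trace:
`a = 30` → a = 30
`if a < 19: ...` → a < 19 is False, take else branch → val = 30
So val = 30

Answer: 30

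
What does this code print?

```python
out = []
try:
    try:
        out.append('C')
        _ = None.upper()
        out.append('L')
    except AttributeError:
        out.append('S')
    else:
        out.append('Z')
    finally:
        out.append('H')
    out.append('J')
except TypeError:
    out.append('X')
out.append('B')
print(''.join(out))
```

Execution trace: 'C' (inner try body) → 'S' (inner except AttributeError) → 'H' (inner finally) → 'J' (try body, no exception) → 'B' (after the try/except). Output: CSHJB

Answer: CSHJB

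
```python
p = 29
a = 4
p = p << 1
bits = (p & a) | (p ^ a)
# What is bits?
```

Trace:
`p = 29` → p = 29
`a = 4` → a = 4
`p = p << 1` → p = 58
`bits = (p & a) | (p ^ a)` → bits = 62
So bits = 62

Answer: 62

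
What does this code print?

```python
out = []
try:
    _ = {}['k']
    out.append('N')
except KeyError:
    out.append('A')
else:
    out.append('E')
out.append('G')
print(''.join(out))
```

Execution trace: 'A' (except KeyError) → 'G' (after the try/except). Output: AG

Answer: AG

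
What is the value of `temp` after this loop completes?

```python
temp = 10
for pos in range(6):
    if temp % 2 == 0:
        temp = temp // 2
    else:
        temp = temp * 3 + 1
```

Collatz-style transformation from 10
`temp` takes the values: 10 → 5 → 16 → 8 → 4 → 2 → 1

Answer: 1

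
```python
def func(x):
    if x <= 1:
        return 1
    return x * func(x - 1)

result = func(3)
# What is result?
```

func(3) = 3 * 2 * 1 = 6

Answer: 6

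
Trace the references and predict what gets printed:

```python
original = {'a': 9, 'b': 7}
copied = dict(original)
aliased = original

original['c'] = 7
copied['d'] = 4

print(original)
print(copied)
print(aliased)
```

Key concept: dict() creates copy, assignment creates alias.
Step by step:
`original = {'a': 9, 'b': 7}` → original = {'a': 9, 'b': 7}
`copied = dict(original)` → copied = {'a': 9, 'b': 7}
`aliased = original` → aliased = {'a': 9, 'b': 7} (same object as original)
`original['c'] = 7` → original = {'a': 9, 'b': 7, 'c': 7} (same object as aliased); aliased = {'a': 9, 'b': 7, 'c': 7} (same object as original)
`copied['d'] = 4` → copied = {'a': 9, 'b': 7, 'd': 4}
`print(original)` → prints {'a': 9, 'b': 7, 'c': 7}
`print(copied)` → prints {'a': 9, 'b': 7, 'd': 4}
`print(aliased)` → prints {'a': 9, 'b': 7, 'c': 7}

Answer:
{'a': 9, 'b': 7, 'c': 7}
{'a': 9, 'b': 7, 'd': 4}
{'a': 9, 'b': 7, 'c': 7}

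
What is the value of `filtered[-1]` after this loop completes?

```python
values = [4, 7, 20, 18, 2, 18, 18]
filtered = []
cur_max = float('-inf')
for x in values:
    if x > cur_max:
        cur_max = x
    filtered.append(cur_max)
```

Running max ends at 20
`filtered` takes the values: [] → [4] → [4, 7] → [4, 7, 20] → [4, 7, 20, 20] → [4, 7, 20, 20, 20] → [4, 7, 20, 20, 20, 20] → [4, 7, 20, 20, 20, 20, 20]
So `filtered[-1]` = 20

Answer: 20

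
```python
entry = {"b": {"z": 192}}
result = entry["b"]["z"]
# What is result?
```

Trace:
`entry = {"b": {"z": 192}}` → entry = {'b': {'z': 192}}
`result = entry["b"]["z"]` → result = 192
So result = 192

Answer: 192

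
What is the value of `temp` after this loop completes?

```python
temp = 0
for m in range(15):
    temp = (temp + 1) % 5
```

Increment mod 5, 15 times = 0
`temp` takes the values: 0 → 1 → 2 → 3 → 4 → 0 → 1 → 2 → 3 → 4 → 0 → 1 → 2 → 3 → 4 → 0

Answer: 0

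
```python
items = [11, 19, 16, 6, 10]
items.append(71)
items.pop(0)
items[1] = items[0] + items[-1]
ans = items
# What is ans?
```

Trace:
`items = [11, 19, 16, 6, 10]` → items = [11, 19, 16, 6, 10]
`items.append(71)` → items = [11, 19, 16, 6, 10, 71]
`items.pop(0)` → items = [19, 16, 6, 10, 71]
`items[1] = items[0] + items[-1]` → items = [19, 90, 6, 10, 71]
`ans = items` → ans = [19, 90, 6, 10, 71]
So ans = [19, 90, 6, 10, 71]

Answer: [19, 90, 6, 10, 71]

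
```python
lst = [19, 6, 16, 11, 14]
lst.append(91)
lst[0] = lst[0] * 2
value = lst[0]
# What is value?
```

Trace:
`lst = [19, 6, 16, 11, 14]` → lst = [19, 6, 16, 11, 14]
`lst.append(91)` → lst = [19, 6, 16, 11, 14, 91]
`lst[0] = lst[0] * 2` → lst = [38, 6, 16, 11, 14, 91]
`value = lst[0]` → value = 38
So value = 38

Answer: 38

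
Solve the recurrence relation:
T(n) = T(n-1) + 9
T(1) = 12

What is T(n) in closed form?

Unrolling: T(n) = T(1) + 9·(n-1) = 12 + 9(n-1) = 9n + 3.

Answer: T(n) = 9n + 3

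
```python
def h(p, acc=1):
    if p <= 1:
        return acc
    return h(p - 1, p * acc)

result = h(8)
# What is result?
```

Accumulator trace (n, acc): (8, 1) -> (7, 8) -> (6, 56) -> (5, 336) -> (4, 1680) -> (3, 6720) -> (2, 20160) -> (1, 40320) -> return 40320

Answer: 40320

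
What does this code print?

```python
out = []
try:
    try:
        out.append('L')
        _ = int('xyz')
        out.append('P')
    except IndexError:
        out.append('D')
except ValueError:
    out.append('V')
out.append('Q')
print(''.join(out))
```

Execution trace: 'L' (try body) → 'V' (outer except ValueError) → 'Q' (after the try/except). Output: LVQ

Answer: LVQ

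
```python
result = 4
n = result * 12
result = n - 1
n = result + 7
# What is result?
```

Trace:
`result = 4` → result = 4
`n = result * 12` → n = 48
`result = n - 1` → result = 47
`n = result + 7` → n = 54
So result = 47

Answer: 47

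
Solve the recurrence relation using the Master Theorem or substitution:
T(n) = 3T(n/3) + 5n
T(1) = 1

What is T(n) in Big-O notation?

By Master Theorem: a=3, b=3, f(n)=5n. Since log_3(3) = 1 and f(n) = Θ(n^1), Case 2 applies. T(n) = O(n log n).

Answer: O(n log n)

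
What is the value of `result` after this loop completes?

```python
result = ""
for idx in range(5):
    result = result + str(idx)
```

Concatenate digits 0 to 4
`result` takes the values: "" → "0" → "01" → "012" → "0123" → "01234"

Answer: "01234"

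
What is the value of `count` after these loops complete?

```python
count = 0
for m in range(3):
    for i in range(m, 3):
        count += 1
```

Upper triangle: 3 + 2 + ... + 1
`count` takes the values: 0 → 1 → 2 → 3 → 4 → 5 → 6

Answer: 6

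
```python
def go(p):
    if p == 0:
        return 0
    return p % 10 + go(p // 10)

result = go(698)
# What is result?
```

Sum of digits of 698: 8 + 9 + 6 = 23

Answer: 23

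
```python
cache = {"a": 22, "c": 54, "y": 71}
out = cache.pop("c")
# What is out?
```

Trace:
`cache = {"a": 22, "c": 54, "y": 71}` → cache = {'a': 22, 'c': 54, 'y': 71}
`out = cache.pop("c")` → cache = {'a': 22, 'y': 71}; out = 54
So out = 54

Answer: 54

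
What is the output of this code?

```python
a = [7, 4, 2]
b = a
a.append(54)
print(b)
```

Key concept: basic list aliasing.
Step by step:
`a = [7, 4, 2]` → a = [7, 4, 2]
`b = a` → b = [7, 4, 2] (same object as a)
`a.append(54)` → a = [7, 4, 2, 54] (same object as b); b = [7, 4, 2, 54] (same object as a)
`print(b)` → prints [7, 4, 2, 54]

Answer: [7, 4, 2, 54]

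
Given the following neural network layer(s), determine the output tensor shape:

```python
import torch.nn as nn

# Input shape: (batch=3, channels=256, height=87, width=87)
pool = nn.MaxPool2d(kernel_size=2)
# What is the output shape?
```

Input: (3, 256, 87, 87) -> Output: (3, 256, 43, 43)

Answer: (3, 256, 43, 43)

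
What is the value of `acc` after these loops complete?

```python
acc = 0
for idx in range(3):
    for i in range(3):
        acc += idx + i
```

Sum of all idx+i for idx,i in 3x3
`acc` takes the values: 0 → 1 → 3 → 4 → 6 → 9 → 11 → 14 → 18

Answer: 18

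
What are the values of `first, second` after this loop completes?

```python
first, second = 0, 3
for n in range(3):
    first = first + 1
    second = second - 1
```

first goes 0→3, second goes 3→0
`first, second` takes the values: (0, 3) → (1, 3) → (1, 2) → (2, 2) → (2, 1) → (3, 1) → (3, 0)

Answer: 3, 0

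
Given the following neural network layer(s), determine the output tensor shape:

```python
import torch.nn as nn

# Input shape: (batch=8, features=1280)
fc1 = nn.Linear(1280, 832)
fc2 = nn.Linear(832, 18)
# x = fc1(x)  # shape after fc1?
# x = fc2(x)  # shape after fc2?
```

Input: (8, 1280) -> after fc1: (8, 832) -> Output: (8, 18)

Answer: (8, 18)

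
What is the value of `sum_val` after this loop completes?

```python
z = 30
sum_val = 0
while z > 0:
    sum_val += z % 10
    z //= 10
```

Sum digits of 30
`sum_val` takes the values: 0 → 3

Answer: 3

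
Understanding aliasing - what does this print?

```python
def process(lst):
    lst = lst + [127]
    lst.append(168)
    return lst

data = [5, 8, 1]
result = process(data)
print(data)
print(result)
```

Key concept: rebinding parameter vs mutation.
Step by step:
`data = [5, 8, 1]` → data = [5, 8, 1]
`result = process(data)` → result = [5, 8, 1, 127, 168]
`print(data)` → prints [5, 8, 1]
`print(result)` → prints [5, 8, 1, 127, 168]

Answer:
[5, 8, 1]
[5, 8, 1, 127, 168]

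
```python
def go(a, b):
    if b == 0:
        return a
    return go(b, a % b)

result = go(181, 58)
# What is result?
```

go(181, 58) -> go(58, 7) -> go(7, 2) -> go(2, 1) -> go(1, 0) -> 1

Answer: 1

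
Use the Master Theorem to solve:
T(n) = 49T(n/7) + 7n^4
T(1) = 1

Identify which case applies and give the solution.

a=49, b=7, f(n)=7n^4. log_7(49) = 2. Since c=4 > 2 and the regularity condition holds (49(n/7)^4 = (49/7^4)n^4 with 49/7^4 < 1), Case 3 applies: T(n) = Θ(f(n)) = O(n^4).

Answer: O(n^4) - Case 3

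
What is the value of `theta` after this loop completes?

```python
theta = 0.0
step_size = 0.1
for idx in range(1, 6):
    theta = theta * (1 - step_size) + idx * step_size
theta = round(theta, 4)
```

Moving average with lr=0.1
`theta` takes the values: 0.0 → 0.1 → 0.29 → 0.561 → 0.9049 → 1.31441 → 1.3144

Answer: 1.3144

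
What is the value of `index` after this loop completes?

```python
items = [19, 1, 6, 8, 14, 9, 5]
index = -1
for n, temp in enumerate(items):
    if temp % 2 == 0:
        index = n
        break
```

First even number index in [19, 1, 6, 8, 14, 9, 5]
`index` takes the values: -1 → 2

Answer: 2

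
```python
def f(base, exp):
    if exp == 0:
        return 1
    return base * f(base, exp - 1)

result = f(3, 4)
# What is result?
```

f(3, 4) = 3 * 3 * 3 * 3 = 81

Answer: 81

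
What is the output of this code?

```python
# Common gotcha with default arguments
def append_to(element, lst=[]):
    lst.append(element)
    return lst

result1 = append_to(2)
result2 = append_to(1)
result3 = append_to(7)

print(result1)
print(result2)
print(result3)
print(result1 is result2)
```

Key concept: mutable default argument gotcha.
Step by step:
`result1 = append_to(2)` → result1 = [2]
`result2 = append_to(1)` → result1 = [2, 1] (same object as result2); result2 = [2, 1] (same object as result1)
`result3 = append_to(7)` → result1 = [2, 1, 7] (same object as result2, result3); result2 = [2, 1, 7] (same object as result1, result3); result3 = [2, 1, 7] (same object as result1, result2)
`print(result1)` → prints [2, 1, 7]
`print(result2)` → prints [2, 1, 7]
`print(result3)` → prints [2, 1, 7]
`print(result1 is result2)` → prints True

Answer:
[2, 1, 7]
[2, 1, 7]
[2, 1, 7]
True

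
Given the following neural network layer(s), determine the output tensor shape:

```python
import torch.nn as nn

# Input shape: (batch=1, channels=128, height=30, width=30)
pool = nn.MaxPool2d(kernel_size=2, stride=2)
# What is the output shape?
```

Input: (1, 128, 30, 30) -> Output: (1, 128, 15, 15)

Answer: (1, 128, 15, 15)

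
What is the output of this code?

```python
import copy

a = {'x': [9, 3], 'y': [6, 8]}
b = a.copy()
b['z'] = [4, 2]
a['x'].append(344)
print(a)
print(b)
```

Key concept: shallow copy of dict with mutable values.
Step by step:
`a = {'x': [9, 3], 'y': [6, 8]}` → a = {'x': [9, 3], 'y': [6, 8]}
`b = a.copy()` → b = {'x': [9, 3], 'y': [6, 8]}
`b['z'] = [4, 2]` → b = {'x': [9, 3], 'y': [6, 8], 'z': [4, 2]}
`a['x'].append(344)` → a = {'x': [9, 3, 344], 'y': [6, 8]}; b = {'x': [9, 3, 344], 'y': [6, 8], 'z': [4, 2]}
`print(a)` → prints {'x': [9, 3, 344], 'y': [6, 8]}
`print(b)` → prints {'x': [9, 3, 344], 'y': [6, 8], 'z': [4, 2]}

Answer:
{'x': [9, 3, 344], 'y': [6, 8]}
{'x': [9, 3, 344], 'y': [6, 8], 'z': [4, 2]}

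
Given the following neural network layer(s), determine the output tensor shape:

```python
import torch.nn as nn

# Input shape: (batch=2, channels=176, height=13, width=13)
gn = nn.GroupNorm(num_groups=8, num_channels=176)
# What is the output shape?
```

Input: (2, 176, 13, 13) -> Output: (2, 176, 13, 13)

Answer: (2, 176, 13, 13)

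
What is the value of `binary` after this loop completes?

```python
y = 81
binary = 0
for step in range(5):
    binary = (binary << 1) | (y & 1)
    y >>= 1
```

Reverse lowest 5 bits of 81
`binary` takes the values: 0 → 1 → 2 → 4 → 8 → 17

Answer: 17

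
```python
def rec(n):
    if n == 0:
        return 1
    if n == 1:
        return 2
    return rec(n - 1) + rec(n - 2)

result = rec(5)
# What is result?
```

Build up from base cases: rec(0)=1, rec(1)=2, rec(2)=3, rec(3)=5, rec(4)=8, rec(5)=13

Answer: 13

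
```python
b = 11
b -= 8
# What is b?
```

Trace:
`b = 11` → b = 11
`b -= 8` → b = 3
So b = 3

Answer: 3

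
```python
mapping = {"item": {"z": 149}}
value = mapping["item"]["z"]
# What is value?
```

Trace:
`mapping = {"item": {"z": 149}}` → mapping = {'item': {'z': 149}}
`value = mapping["item"]["z"]` → value = 149
So value = 149

Answer: 149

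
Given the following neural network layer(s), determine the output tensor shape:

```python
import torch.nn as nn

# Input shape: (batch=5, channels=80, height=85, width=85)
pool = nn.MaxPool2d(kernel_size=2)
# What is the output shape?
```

Input: (5, 80, 85, 85) -> Output: (5, 80, 42, 42)

Answer: (5, 80, 42, 42)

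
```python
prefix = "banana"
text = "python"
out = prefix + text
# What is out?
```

Trace:
`prefix = "banana"` → prefix = 'banana'
`text = "python"` → text = 'python'
`out = prefix + text` → out = 'bananapython'
So out = 'bananapython'

Answer: 'bananapython'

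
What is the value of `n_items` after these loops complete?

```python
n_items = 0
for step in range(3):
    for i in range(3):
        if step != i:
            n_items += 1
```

3² - 3 (exclude diagonal)
`n_items` takes the values: 0 → 1 → 2 → 3 → 4 → 5 → 6

Answer: 6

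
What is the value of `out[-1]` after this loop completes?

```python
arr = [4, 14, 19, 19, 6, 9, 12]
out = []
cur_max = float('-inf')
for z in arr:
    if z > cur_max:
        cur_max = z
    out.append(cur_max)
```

Running max ends at 19
`out` takes the values: [] → [4] → [4, 14] → [4, 14, 19] → [4, 14, 19, 19] → [4, 14, 19, 19, 19] → [4, 14, 19, 19, 19, 19] → [4, 14, 19, 19, 19, 19, 19]
So `out[-1]` = 19

Answer: 19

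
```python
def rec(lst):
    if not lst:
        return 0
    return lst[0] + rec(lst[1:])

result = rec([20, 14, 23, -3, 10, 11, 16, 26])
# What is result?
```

20 + 14 + 23 + (-3) + 10 + 11 + 16 + 26 + 0 = 117

Answer: 117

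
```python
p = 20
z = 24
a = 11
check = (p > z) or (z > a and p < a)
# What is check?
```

Trace:
`p = 20` → p = 20
`z = 24` → z = 24
`a = 11` → a = 11
`check = (p > z) or (z > a and p < a)` → check = False
So check = False

Answer: False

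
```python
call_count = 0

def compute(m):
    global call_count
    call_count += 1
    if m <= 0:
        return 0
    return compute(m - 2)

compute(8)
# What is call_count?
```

Linear recursion stepping by 2: 5 calls from m=8 down to ≤0.

Answer: 5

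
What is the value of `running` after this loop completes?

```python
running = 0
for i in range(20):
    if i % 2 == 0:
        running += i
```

Sum of even numbers 0 to 19
`running` takes the values: 0 → 2 → 6 → 12 → 20 → 30 → 42 → 56 → 72 → 90

Answer: 90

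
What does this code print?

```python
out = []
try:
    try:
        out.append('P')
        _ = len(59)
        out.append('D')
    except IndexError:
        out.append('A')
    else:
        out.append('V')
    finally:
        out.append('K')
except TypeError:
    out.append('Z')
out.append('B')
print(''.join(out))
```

Execution trace: 'P' (try body) → 'K' (finally) → 'Z' (outer except TypeError) → 'B' (after the try/except). Output: PKZB

Answer: PKZB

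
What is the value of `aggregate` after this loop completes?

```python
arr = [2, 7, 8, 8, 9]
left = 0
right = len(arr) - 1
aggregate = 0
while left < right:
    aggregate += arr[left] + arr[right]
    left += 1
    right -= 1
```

Sum of pairs from ends
`aggregate` takes the values: 0 → 11 → 26

Answer: 26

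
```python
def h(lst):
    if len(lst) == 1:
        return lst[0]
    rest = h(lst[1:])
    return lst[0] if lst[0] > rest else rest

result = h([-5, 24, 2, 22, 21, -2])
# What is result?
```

Recursive max over [-5, 24, 2, 22, 21, -2] = 24

Answer: 24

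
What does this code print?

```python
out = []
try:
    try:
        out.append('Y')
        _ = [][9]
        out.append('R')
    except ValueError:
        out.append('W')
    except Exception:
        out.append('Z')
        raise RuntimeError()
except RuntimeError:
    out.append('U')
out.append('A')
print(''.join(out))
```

Execution trace: 'Y' (inner try body) → 'Z' (inner except Exception) → 'U' (outer except RuntimeError) → 'A' (after the try/except). Output: YZUA

Answer: YZUA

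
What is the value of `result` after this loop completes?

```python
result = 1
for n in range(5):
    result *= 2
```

2^5 = 32
`result` takes the values: 1 → 2 → 4 → 8 → 16 → 32

Answer: 32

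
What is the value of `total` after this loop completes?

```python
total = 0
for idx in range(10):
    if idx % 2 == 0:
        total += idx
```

Sum of even numbers 0 to 9
`total` takes the values: 0 → 2 → 6 → 12 → 20

Answer: 20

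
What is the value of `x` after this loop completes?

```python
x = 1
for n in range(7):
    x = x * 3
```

Multiply by 3, 7 times: 1 * 3^7 = 2187
`x` takes the values: 1 → 3 → 9 → 27 → 81 → 243 → 729 → 2187

Answer: 2187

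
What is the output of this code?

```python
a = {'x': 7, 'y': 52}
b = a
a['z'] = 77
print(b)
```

Key concept: dict aliasing.
Step by step:
`a = {'x': 7, 'y': 52}` → a = {'x': 7, 'y': 52}
`b = a` → b = {'x': 7, 'y': 52} (same object as a)
`a['z'] = 77` → a = {'x': 7, 'y': 52, 'z': 77} (same object as b); b = {'x': 7, 'y': 52, 'z': 77} (same object as a)
`print(b)` → prints {'x': 7, 'y': 52, 'z': 77}

Answer: {'x': 7, 'y': 52, 'z': 77}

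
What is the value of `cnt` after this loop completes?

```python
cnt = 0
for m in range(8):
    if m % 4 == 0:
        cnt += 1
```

Count numbers divisible by 4 in range(8)
`cnt` takes the values: 0 → 1 → 2

Answer: 2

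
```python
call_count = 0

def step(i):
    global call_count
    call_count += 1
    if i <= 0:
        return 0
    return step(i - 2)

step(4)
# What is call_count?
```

Linear recursion stepping by 2: 3 calls from i=4 down to ≤0.

Answer: 3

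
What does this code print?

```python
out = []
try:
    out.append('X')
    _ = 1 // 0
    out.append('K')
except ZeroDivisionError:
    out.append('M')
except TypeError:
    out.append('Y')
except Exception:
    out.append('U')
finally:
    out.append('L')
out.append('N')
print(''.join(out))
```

Execution trace: 'X' (try body) → 'M' (except ZeroDivisionError) → 'L' (finally) → 'N' (after the try/except). Output: XMLN

Answer: XMLN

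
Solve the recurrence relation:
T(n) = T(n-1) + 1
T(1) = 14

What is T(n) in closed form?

Unrolling: T(n) = T(1) + 1·(n-1) = 14 + 1(n-1) = n + 13.

Answer: T(n) = n + 13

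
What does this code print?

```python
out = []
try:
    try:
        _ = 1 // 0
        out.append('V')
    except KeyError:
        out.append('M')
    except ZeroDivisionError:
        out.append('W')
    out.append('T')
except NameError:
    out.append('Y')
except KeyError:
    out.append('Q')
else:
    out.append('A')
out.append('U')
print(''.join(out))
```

Execution trace: 'W' (inner except ZeroDivisionError) → 'T' (try body, no exception) → 'A' (else) → 'U' (after the try/except). Output: WTAU

Answer: WTAU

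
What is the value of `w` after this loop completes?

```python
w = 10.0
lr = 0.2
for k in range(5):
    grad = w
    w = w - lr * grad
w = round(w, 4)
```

Gradient descent: w = 10.0 * (1 - 0.2)^5
`w` takes the values: 10.0 → 8.0 → 6.4 → 5.12 → 4.096 → 3.2768

Answer: 3.2768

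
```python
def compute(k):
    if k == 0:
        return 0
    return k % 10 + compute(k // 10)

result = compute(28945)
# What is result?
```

Sum of digits of 28945: 5 + 4 + 9 + 8 + 2 = 28

Answer: 28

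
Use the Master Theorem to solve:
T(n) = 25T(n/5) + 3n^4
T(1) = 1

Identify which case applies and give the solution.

a=25, b=5, f(n)=3n^4. log_5(25) = 2. Since c=4 > 2 and the regularity condition holds (25(n/5)^4 = (25/5^4)n^4 with 25/5^4 < 1), Case 3 applies: T(n) = Θ(f(n)) = O(n^4).

Answer: O(n^4) - Case 3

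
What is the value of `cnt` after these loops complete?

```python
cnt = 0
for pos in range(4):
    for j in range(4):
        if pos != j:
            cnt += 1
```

4² - 4 (exclude diagonal)
`cnt` takes the values: 0 → 1 → 2 → 3 → 4 → 5 → 6 → 7 → 8 → 9 → 10 → 11 → 12

Answer: 12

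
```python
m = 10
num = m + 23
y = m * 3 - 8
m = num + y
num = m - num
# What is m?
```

Trace:
`m = 10` → m = 10
`num = m + 23` → num = 33
`y = m * 3 - 8` → y = 22
`m = num + y` → m = 55
`num = m - num` → num = 22
So m = 55

Answer: 55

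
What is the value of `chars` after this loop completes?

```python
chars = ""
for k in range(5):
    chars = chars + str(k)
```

Concatenate digits 0 to 4
`chars` takes the values: "" → "0" → "01" → "012" → "0123" → "01234"

Answer: "01234"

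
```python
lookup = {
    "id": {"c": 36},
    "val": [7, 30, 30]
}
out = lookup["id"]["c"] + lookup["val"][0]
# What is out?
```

Trace:
`lookup = { ...` → lookup = {'id': {'c': 36}, 'val': [7, 30, 30]}
`out = lookup["id"]["c"] + lookup["val"][0]` → out = 43
So out = 43

Answer: 43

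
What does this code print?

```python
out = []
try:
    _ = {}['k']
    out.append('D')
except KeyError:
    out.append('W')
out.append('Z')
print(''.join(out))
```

Execution trace: 'W' (except KeyError) → 'Z' (after the try/except). Output: WZ

Answer: WZ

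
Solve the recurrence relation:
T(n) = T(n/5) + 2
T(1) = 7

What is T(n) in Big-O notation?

Each step divides n by 5 and adds 2. After log_5(n) steps we reach T(1)=7. So T(n) = 2·log_5(n) + 7 = O(log n).

Answer: O(log n)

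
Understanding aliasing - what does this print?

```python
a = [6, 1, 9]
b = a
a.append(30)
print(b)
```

Key concept: basic list aliasing.
Step by step:
`a = [6, 1, 9]` → a = [6, 1, 9]
`b = a` → b = [6, 1, 9] (same object as a)
`a.append(30)` → a = [6, 1, 9, 30] (same object as b); b = [6, 1, 9, 30] (same object as a)
`print(b)` → prints [6, 1, 9, 30]

Answer: [6, 1, 9, 30]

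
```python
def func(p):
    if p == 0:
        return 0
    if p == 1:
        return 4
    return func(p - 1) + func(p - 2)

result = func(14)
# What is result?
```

Build up from base cases: func(0)=0, func(1)=4, func(2)=4, func(3)=8, func(4)=12, func(5)=20, func(6)=32, ..., func(14)=1508

Answer: 1508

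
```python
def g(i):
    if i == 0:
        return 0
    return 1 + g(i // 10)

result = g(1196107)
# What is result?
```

Count of digits of 1196107: 7

Answer: 7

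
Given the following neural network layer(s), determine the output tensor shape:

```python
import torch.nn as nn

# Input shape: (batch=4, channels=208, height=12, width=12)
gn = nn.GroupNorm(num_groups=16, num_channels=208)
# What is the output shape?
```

Input: (4, 208, 12, 12) -> Output: (4, 208, 12, 12)

Answer: (4, 208, 12, 12)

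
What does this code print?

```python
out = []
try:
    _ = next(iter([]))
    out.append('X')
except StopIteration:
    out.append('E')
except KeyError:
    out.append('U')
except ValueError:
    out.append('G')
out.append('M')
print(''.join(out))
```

Execution trace: 'E' (except StopIteration) → 'M' (after the try/except). Output: EM

Answer: EM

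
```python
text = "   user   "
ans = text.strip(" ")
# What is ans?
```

Trace:
`text = "   user   "` → text = '   user   '
`ans = text.strip(" ")` → ans = 'user'
So ans = 'user'

Answer: 'user'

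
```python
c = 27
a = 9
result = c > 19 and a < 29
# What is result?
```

Trace:
`c = 27` → c = 27
`a = 9` → a = 9
`result = c > 19 and a < 29` → result = True
So result = True

Answer: True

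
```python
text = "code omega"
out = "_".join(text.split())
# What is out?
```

Trace:
`text = "code omega"` → text = 'code omega'
`out = "_".join(text.split())` → out = 'code_omega'
So out = 'code_omega'

Answer: 'code_omega'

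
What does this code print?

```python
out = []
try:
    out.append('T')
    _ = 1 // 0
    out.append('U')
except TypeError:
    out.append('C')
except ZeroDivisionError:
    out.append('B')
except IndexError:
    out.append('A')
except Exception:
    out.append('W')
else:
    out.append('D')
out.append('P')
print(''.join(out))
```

Execution trace: 'T' (try body) → 'B' (except ZeroDivisionError) → 'P' (after the try/except). Output: TBP

Answer: TBP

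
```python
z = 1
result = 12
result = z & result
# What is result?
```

Trace:
`z = 1` → z = 1
`result = 12` → result = 12
`result = z & result` → result = 0
So result = 0

Answer: 0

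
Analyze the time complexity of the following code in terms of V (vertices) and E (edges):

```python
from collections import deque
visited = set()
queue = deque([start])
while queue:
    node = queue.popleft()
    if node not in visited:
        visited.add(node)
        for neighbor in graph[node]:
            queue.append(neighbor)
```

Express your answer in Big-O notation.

This is Breadth-first search on a graph. Time complexity: O(V + E).

Answer: O(V + E)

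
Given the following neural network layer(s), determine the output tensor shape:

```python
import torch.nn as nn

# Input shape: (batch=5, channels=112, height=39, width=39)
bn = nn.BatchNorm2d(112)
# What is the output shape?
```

Input: (5, 112, 39, 39) -> Output: (5, 112, 39, 39)

Answer: (5, 112, 39, 39)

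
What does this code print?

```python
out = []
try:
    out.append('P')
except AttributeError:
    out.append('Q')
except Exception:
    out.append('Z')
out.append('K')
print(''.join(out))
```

Execution trace: 'P' (try body, no exception) → 'K' (after the try/except). Output: PK

Answer: PK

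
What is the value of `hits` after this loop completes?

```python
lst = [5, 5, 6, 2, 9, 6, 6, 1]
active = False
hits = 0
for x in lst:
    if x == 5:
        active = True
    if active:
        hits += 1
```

Count elements after first 5 in [5, 5, 6, 2, 9, 6, 6, 1]
`hits` takes the values: 0 → 1 → 2 → 3 → 4 → 5 → 6 → 7 → 8

Answer: 8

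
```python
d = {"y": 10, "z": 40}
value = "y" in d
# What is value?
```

Trace:
`d = {"y": 10, "z": 40}` → d = {'y': 10, 'z': 40}
`value = "y" in d` → value = True
So value = True

Answer: True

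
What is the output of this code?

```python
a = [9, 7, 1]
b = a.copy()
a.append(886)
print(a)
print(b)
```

Key concept: list.copy() creates independent copy.
Step by step:
`a = [9, 7, 1]` → a = [9, 7, 1]
`b = a.copy()` → b = [9, 7, 1]
`a.append(886)` → a = [9, 7, 1, 886]
`print(a)` → prints [9, 7, 1, 886]
`print(b)` → prints [9, 7, 1]

Answer:
[9, 7, 1, 886]
[9, 7, 1]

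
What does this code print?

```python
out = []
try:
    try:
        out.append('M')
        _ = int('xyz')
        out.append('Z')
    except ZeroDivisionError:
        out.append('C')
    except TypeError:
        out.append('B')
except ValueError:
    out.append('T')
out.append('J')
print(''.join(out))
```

Execution trace: 'M' (inner try body) → 'T' (outer except ValueError) → 'J' (after the try/except). Output: MTJ

Answer: MTJ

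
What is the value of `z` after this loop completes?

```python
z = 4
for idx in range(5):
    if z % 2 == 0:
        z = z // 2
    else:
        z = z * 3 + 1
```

Collatz-style transformation from 4
`z` takes the values: 4 → 2 → 1 → 4 → 2 → 1

Answer: 1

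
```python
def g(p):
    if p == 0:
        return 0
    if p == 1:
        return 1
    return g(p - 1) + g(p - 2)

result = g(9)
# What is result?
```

Build up from base cases: g(0)=0, g(1)=1, g(2)=1, g(3)=2, g(4)=3, g(5)=5, g(6)=8, ..., g(9)=34

Answer: 34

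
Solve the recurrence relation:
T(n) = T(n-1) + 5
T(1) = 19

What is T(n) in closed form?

Unrolling: T(n) = T(1) + 5·(n-1) = 19 + 5(n-1) = 5n + 14.

Answer: T(n) = 5n + 14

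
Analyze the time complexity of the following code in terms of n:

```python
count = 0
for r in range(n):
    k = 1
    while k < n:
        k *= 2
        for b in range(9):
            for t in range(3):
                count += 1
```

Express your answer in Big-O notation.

Each loop level contributes: n × log n × 1 × 1. Multiplying the contributions gives O(n log n).

Answer: O(n log n)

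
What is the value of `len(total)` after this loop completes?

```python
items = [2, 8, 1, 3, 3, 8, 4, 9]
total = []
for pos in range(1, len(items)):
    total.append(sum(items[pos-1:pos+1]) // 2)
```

Number of 2-element averages
`total` takes the values: [] → [5] → [5, 4] → [5, 4, 2] → [5, 4, 2, 3] → [5, 4, 2, 3, 5] → [5, 4, 2, 3, 5, 6] → [5, 4, 2, 3, 5, 6, 6]
So `len(total)` = 7

Answer: 7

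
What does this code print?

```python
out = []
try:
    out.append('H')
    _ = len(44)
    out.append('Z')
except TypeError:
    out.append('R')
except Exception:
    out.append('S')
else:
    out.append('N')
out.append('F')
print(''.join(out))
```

Execution trace: 'H' (try body) → 'R' (except TypeError) → 'F' (after the try/except). Output: HRF

Answer: HRF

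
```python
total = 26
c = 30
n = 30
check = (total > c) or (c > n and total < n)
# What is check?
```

Trace:
`total = 26` → total = 26
`c = 30` → c = 30
`n = 30` → n = 30
`check = (total > c) or (c > n and total < n)` → check = False
So check = False

Answer: False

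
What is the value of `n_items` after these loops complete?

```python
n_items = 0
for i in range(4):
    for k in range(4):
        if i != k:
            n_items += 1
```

4² - 4 (exclude diagonal)
`n_items` takes the values: 0 → 1 → 2 → 3 → 4 → 5 → 6 → 7 → 8 → 9 → 10 → 11 → 12

Answer: 12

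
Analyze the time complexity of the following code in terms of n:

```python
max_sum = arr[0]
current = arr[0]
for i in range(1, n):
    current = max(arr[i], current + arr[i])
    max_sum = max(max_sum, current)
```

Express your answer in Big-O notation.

This is Kadane's algorithm for maximum subarray. Time complexity: O(n).

Answer: O(n)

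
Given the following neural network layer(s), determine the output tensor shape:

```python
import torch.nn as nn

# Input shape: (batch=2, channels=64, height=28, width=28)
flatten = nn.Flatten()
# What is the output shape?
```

Input: (2, 64, 28, 28) -> Output: (2, 50176)

Answer: (2, 50176)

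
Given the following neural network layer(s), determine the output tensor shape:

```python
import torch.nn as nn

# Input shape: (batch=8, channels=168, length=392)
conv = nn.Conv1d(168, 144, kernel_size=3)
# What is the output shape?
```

Input: (8, 168, 392) -> Output: (8, 144, 390)

Answer: (8, 144, 390)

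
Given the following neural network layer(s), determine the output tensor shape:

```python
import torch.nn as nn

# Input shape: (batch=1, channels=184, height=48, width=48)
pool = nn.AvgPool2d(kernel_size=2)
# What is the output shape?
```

Input: (1, 184, 48, 48) -> Output: (1, 184, 24, 24)

Answer: (1, 184, 24, 24)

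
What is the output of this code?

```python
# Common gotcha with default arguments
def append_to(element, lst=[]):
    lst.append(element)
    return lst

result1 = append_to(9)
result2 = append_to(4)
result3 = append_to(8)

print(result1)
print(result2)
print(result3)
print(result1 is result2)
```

Key concept: mutable default argument gotcha.
Step by step:
`result1 = append_to(9)` → result1 = [9]
`result2 = append_to(4)` → result1 = [9, 4] (same object as result2); result2 = [9, 4] (same object as result1)
`result3 = append_to(8)` → result1 = [9, 4, 8] (same object as result2, result3); result2 = [9, 4, 8] (same object as result1, result3); result3 = [9, 4, 8] (same object as result1, result2)
`print(result1)` → prints [9, 4, 8]
`print(result2)` → prints [9, 4, 8]
`print(result3)` → prints [9, 4, 8]
`print(result1 is result2)` → prints True

Answer:
[9, 4, 8]
[9, 4, 8]
[9, 4, 8]
True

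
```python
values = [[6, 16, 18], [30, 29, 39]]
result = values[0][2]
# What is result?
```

Trace:
`values = [[6, 16, 18], [30, 29, 39]]` → values = [[6, 16, 18], [30, 29, 39]]
`result = values[0][2]` → result = 18
So result = 18

Answer: 18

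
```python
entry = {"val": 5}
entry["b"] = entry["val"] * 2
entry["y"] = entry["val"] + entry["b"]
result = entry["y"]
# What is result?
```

Trace:
`entry = {"val": 5}` → entry = {'val': 5}
`entry["b"] = entry["val"] * 2` → entry = {'val': 5, 'b': 10}
`entry["y"] = entry["val"] + entry["b"]` → entry = {'val': 5, 'b': 10, 'y': 15}
`result = entry["y"]` → result = 15
So result = 15

Answer: 15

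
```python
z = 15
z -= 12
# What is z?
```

Trace:
`z = 15` → z = 15
`z -= 12` → z = 3
So z = 3

Answer: 3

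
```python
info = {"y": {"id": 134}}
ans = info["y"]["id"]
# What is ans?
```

Trace:
`info = {"y": {"id": 134}}` → info = {'y': {'id': 134}}
`ans = info["y"]["id"]` → ans = 134
So ans = 134

Answer: 134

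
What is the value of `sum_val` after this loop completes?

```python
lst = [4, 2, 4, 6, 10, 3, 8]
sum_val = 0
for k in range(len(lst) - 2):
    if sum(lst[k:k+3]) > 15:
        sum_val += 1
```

Count windows with sum > 15
`sum_val` takes the values: 0 → 1 → 2 → 3

Answer: 3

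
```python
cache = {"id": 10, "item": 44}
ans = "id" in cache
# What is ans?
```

Trace:
`cache = {"id": 10, "item": 44}` → cache = {'id': 10, 'item': 44}
`ans = "id" in cache` → ans = True
So ans = True

Answer: True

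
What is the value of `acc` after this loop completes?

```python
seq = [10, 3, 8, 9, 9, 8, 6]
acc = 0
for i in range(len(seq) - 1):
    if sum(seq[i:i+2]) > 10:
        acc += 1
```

Count windows with sum > 10
`acc` takes the values: 0 → 1 → 2 → 3 → 4 → 5 → 6

Answer: 6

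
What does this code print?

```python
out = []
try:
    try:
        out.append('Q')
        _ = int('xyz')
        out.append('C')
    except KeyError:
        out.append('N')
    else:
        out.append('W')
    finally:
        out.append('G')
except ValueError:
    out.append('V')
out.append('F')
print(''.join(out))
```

Execution trace: 'Q' (try body) → 'G' (finally) → 'V' (outer except ValueError) → 'F' (after the try/except). Output: QGVF

Answer: QGVF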